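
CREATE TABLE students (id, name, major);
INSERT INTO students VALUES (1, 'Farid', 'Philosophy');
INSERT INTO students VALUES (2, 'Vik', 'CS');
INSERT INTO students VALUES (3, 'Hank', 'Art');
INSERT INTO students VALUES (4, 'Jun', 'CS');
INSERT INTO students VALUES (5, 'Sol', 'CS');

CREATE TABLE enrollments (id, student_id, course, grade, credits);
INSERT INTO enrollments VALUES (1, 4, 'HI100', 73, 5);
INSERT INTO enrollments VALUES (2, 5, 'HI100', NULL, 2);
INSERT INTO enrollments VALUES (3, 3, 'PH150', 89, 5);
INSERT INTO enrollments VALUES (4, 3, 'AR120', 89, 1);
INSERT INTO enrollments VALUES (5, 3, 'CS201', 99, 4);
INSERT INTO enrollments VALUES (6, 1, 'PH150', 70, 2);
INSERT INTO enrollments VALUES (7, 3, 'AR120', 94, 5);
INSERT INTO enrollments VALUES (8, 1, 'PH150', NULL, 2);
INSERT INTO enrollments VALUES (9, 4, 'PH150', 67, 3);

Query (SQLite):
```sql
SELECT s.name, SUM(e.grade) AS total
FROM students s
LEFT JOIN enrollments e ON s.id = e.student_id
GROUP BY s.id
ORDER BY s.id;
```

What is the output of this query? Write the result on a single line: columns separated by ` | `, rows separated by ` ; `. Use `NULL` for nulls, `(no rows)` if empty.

LEFT JOIN keeps every students row; unmatched ones get NULL for enrollments columns.
Group by students.id and compute SUM(e.grade). SUM over an all-NULL group is NULL.
  1: ids {6, 8} → SUM(e.grade)=70
  2: ids {—} → SUM(e.grade)=NULL
  3: ids {3, 4, 5, 7} → SUM(e.grade)=371
  4: ids {1, 9} → SUM(e.grade)=140
  5: ids {2} → SUM(e.grade)=NULL

Farid | 70 ; Vik | NULL ; Hank | 371 ; Jun | 140 ; Sol | NULL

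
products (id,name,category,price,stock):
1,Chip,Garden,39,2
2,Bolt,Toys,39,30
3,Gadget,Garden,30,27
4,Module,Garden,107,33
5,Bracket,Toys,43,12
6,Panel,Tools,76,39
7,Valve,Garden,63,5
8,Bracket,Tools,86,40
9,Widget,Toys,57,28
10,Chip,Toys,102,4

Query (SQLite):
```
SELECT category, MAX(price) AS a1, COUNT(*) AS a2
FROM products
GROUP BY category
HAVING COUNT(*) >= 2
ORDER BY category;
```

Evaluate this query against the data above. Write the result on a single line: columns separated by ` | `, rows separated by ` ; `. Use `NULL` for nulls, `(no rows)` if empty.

Group products by category.
Per group compute: MAX(price), COUNT(*).
HAVING: drop groups with fewer than 2 rows.
  Garden: ids {1, 3, 4, 7} → MAX(price)=107, COUNT(*)=4
  Tools: ids {6, 8} → MAX(price)=86, COUNT(*)=2
  Toys: ids {2, 5, 9, 10} → MAX(price)=102, COUNT(*)=4

Garden | 107 | 4 ; Tools | 86 | 2 ; Toys | 102 | 4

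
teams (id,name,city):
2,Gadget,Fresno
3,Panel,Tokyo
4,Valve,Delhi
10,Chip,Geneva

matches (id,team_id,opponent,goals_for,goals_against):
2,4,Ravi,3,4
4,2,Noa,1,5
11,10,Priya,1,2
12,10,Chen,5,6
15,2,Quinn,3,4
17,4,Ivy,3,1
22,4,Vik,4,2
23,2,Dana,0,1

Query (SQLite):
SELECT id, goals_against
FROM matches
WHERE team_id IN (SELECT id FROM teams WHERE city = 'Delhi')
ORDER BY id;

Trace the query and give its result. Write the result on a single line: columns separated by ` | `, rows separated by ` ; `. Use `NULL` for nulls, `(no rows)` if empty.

Inner query: teams.id where city = 'Delhi'.
Outer: keep matches rows whose team_id is in that set.
Inner query → {4}

2 | 4 ; 17 | 1 ; 22 | 2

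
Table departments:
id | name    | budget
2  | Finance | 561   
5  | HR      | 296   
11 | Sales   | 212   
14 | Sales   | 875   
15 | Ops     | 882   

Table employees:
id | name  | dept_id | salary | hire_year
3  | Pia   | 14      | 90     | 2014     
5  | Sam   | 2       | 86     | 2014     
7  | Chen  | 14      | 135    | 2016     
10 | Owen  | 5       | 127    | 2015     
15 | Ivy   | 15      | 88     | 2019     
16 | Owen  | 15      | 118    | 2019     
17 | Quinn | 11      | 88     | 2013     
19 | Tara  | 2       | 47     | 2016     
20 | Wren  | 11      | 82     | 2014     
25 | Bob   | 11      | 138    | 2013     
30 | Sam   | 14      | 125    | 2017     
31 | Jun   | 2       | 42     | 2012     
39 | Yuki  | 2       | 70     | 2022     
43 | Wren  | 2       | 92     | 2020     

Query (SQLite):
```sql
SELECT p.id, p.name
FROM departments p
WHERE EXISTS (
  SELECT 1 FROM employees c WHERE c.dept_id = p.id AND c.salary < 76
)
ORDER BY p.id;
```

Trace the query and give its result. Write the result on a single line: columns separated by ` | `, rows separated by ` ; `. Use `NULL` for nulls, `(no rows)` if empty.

2 | Finance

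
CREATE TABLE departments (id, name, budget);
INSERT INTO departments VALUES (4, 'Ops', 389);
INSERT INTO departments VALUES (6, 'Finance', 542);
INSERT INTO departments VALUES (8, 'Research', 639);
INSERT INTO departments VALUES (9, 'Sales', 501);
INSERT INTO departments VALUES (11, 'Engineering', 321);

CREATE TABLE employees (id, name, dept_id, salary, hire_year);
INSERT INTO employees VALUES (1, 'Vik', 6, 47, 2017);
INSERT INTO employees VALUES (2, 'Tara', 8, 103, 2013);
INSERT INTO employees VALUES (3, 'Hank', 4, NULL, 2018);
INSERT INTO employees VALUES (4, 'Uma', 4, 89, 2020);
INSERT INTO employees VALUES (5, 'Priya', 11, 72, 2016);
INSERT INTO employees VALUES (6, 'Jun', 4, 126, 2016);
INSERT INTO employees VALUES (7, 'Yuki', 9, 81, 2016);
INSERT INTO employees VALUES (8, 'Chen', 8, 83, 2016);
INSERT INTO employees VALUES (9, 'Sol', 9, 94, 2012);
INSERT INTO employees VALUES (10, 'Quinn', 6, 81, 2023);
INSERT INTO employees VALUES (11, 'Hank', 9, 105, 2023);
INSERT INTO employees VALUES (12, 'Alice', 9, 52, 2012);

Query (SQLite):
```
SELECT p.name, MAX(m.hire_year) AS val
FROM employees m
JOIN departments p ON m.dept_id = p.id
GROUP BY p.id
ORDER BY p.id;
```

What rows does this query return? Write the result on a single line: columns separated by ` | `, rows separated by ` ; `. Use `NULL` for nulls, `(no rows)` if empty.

Join each employees row to its departments via dept_id.
Group joined rows by departments.id; compute MAX(m.hire_year) per group.
  4: ids {3, 4, 6} → MAX(m.hire_year)=2020
  6: ids {1, 10} → MAX(m.hire_year)=2023
  8: ids {2, 8} → MAX(m.hire_year)=2016
  9: ids {7, 9, 11, 12} → MAX(m.hire_year)=2023
  11: ids {5} → MAX(m.hire_year)=2016

Ops | 2020 ; Finance | 2023 ; Research | 2016 ; Sales | 2023 ; Engineering | 2016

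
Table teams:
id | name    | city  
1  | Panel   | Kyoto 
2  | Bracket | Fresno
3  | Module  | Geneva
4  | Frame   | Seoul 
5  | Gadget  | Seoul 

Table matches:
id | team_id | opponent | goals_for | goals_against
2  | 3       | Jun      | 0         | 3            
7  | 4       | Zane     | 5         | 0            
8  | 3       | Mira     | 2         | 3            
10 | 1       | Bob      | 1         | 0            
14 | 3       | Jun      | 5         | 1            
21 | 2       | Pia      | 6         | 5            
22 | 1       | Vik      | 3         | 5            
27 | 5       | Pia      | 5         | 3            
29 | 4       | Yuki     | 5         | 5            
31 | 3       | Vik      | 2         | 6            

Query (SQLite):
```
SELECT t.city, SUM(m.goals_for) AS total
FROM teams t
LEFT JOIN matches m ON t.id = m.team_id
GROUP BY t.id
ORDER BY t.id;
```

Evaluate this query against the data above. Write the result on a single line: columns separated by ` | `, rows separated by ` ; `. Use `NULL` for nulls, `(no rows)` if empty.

LEFT JOIN keeps every teams row; unmatched ones get NULL for matches columns.
Group by teams.id and compute SUM(m.goals_for). SUM over an all-NULL group is NULL.
  1: ids {10, 22} → SUM(m.goals_for)=4
  2: ids {21} → SUM(m.goals_for)=6
  3: ids {2, 8, 14, 31} → SUM(m.goals_for)=9
  4: ids {7, 29} → SUM(m.goals_for)=10
  5: ids {27} → SUM(m.goals_for)=5

Kyoto | 4 ; Fresno | 6 ; Geneva | 9 ; Seoul | 10 ; Seoul | 5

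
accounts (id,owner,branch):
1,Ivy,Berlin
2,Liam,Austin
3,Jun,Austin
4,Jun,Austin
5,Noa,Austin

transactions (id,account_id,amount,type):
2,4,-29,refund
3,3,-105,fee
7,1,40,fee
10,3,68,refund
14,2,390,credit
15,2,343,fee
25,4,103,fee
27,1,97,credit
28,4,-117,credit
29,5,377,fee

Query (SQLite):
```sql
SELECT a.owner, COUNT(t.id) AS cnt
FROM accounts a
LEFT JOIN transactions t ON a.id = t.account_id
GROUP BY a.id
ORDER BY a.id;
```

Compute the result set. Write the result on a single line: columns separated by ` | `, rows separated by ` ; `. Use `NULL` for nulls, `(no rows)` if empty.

Ivy | 2 ; Liam | 2 ; Jun | 2 ; Jun | 3 ; Noa | 1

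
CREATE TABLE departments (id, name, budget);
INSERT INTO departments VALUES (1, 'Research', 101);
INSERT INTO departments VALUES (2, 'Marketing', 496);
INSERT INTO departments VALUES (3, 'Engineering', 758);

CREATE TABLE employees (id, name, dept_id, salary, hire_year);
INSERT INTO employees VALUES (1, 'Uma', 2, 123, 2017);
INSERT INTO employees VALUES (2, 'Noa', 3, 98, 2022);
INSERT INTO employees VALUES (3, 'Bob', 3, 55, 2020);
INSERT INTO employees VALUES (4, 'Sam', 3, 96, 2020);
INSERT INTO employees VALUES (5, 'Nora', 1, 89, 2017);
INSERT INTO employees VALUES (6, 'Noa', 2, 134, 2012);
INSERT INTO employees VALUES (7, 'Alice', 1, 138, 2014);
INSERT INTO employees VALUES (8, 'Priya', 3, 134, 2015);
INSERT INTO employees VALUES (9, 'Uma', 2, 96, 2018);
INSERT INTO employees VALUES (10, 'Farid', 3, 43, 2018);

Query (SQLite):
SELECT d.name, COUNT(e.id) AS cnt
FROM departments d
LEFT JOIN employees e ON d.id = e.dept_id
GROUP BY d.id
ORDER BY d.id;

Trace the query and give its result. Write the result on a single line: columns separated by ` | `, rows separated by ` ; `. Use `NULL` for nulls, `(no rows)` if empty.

Research | 2 ; Marketing | 3 ; Engineering | 5

LEFT JOIN keeps every departments row; unmatched ones get NULL for employees columns.
Group by departments.id and compute COUNT(e.id). COUNT(col) of an all-NULL group is 0.
  1: ids {5, 7} → COUNT(e.id)=2
  2: ids {1, 6, 9} → COUNT(e.id)=3
  3: ids {2, 3, 4, 8, 10} → COUNT(e.id)=5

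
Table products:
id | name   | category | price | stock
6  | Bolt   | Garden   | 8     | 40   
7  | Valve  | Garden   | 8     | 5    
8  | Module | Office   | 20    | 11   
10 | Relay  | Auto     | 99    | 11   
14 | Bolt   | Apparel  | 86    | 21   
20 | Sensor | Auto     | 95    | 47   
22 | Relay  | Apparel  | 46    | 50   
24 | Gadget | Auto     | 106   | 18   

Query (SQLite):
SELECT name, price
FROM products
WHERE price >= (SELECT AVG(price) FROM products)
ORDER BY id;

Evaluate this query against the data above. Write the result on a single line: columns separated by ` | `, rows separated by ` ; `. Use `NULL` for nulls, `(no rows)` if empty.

Scalar subquery: AVG(price) over all products rows = 58.5.
Keep rows where price >= that value.

Relay | 99 ; Bolt | 86 ; Sensor | 95 ; Gadget | 106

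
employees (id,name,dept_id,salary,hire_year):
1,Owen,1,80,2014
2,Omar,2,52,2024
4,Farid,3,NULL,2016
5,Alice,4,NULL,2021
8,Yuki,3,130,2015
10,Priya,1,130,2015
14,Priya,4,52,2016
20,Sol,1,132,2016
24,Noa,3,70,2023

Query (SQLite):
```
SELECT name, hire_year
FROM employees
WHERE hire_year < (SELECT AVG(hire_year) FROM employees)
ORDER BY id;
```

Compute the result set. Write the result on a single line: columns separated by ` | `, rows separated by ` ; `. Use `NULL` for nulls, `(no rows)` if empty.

Scalar subquery: AVG(hire_year) over all employees rows = 2017.777778 (≈; comparison uses full precision).
Keep rows where hire_year < that value.

Owen | 2014 ; Farid | 2016 ; Yuki | 2015 ; Priya | 2015 ; Priya | 2016 ; Sol | 2016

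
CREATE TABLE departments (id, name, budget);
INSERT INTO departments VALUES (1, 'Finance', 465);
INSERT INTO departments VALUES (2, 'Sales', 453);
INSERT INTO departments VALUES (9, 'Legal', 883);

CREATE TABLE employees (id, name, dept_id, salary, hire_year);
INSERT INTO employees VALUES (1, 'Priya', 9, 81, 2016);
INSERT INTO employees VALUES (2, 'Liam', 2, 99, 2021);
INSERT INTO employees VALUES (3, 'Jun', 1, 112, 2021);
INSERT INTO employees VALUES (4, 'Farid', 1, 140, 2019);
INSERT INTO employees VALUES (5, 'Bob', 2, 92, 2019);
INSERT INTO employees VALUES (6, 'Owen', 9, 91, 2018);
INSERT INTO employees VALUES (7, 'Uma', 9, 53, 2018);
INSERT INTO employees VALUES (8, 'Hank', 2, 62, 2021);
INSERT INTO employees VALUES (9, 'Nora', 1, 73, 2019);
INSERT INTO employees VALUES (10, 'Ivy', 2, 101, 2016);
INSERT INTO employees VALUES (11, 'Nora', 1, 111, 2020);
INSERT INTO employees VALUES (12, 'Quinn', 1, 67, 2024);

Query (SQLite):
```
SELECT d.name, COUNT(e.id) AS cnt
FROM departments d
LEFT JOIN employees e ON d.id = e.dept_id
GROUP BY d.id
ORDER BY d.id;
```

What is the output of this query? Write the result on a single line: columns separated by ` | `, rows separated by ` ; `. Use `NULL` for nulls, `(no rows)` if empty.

Finance | 5 ; Sales | 4 ; Legal | 3

LEFT JOIN keeps every departments row; unmatched ones get NULL for employees columns.
Group by departments.id and compute COUNT(e.id). COUNT(col) of an all-NULL group is 0.
  1: ids {3, 4, 9, 11, 12} → COUNT(e.id)=5
  2: ids {2, 5, 8, 10} → COUNT(e.id)=4
  9: ids {1, 6, 7} → COUNT(e.id)=3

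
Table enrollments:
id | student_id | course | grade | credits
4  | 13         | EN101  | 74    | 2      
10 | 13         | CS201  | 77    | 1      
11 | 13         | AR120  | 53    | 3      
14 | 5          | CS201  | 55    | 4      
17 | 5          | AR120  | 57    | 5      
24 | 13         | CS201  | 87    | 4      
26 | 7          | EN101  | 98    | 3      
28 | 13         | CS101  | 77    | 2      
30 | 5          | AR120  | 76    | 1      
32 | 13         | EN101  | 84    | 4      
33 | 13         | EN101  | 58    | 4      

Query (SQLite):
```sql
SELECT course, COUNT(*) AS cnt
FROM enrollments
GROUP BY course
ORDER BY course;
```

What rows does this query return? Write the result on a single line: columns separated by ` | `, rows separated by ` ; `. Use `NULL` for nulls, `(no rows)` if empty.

Partition enrollments by course; compute COUNT(*) within each group.
  AR120: ids {11, 17, 30} → COUNT(*)=3
  CS101: ids {28} → COUNT(*)=1
  CS201: ids {10, 14, 24} → COUNT(*)=3
  EN101: ids {4, 26, 32, 33} → COUNT(*)=4

AR120 | 3 ; CS101 | 1 ; CS201 | 3 ; EN101 | 4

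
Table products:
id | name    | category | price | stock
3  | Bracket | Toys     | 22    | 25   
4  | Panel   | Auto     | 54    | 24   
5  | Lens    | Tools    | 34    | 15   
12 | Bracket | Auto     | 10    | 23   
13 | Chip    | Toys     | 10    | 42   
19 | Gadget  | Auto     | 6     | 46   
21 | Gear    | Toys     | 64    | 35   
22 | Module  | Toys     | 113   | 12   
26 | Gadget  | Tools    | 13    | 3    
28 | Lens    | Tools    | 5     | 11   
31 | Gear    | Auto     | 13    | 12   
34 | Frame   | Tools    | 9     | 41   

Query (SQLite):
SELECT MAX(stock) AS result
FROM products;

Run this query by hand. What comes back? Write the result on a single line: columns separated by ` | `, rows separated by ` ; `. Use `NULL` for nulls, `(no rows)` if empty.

46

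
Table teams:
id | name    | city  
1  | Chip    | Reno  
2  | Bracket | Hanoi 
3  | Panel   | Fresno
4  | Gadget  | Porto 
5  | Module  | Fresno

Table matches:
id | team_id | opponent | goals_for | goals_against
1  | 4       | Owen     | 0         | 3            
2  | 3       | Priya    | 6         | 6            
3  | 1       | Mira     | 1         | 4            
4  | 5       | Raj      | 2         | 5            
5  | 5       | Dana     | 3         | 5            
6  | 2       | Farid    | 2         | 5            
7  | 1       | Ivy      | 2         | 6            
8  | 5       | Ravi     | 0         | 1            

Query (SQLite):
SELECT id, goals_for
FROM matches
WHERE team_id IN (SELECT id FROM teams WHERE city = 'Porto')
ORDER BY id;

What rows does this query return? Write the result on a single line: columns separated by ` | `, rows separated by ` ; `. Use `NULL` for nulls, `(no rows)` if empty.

1 | 0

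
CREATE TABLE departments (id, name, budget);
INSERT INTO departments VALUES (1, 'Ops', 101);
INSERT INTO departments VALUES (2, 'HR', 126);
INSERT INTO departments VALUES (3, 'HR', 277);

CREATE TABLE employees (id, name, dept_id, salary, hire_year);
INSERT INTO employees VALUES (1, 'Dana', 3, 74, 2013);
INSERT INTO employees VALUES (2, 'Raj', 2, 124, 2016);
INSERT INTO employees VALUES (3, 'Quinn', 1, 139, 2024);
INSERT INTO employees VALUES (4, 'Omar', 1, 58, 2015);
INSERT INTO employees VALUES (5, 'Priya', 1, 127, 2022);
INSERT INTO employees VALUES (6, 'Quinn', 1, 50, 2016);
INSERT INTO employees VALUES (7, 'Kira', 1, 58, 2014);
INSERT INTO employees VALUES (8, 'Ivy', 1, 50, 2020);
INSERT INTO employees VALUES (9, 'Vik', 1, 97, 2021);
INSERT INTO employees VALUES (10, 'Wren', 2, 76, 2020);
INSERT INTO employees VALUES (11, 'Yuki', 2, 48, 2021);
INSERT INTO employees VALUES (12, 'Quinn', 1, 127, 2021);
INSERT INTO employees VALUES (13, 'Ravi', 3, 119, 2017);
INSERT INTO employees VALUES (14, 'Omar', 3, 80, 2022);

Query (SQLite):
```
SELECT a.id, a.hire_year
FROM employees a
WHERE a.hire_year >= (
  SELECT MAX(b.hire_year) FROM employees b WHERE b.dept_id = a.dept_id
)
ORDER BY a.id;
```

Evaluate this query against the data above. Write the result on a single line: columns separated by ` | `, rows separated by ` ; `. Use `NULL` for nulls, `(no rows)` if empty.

3 | 2024 ; 11 | 2021 ; 14 | 2022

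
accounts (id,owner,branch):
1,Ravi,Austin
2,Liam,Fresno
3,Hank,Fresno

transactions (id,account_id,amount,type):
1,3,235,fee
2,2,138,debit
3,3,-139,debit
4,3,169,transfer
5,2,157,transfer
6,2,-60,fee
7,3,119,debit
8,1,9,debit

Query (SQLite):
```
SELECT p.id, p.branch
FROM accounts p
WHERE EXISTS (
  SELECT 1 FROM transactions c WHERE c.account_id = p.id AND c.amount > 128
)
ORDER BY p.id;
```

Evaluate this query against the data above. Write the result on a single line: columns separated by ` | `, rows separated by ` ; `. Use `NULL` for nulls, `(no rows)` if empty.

For each accounts row, check whether any transactions with matching account_id has amount > 128.
Keep rows where that is true.

2 | Fresno ; 3 | Fresno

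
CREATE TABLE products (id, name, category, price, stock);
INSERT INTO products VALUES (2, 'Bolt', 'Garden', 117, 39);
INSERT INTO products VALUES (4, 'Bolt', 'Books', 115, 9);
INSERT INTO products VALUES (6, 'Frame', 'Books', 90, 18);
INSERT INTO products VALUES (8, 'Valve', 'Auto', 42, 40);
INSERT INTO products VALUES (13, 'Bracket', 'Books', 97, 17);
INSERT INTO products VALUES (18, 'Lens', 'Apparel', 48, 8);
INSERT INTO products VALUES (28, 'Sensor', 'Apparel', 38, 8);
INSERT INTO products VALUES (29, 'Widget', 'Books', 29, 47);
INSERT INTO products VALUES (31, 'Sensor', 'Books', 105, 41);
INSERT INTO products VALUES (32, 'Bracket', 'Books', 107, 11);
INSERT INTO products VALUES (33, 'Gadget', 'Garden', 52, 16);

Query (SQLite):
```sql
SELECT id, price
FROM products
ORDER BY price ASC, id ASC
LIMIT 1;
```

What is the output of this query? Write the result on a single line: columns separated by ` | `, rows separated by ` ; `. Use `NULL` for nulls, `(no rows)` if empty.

Sort by price asc, tiebreak id asc: (29, id=29), (38, id=28), (42, id=8), (48, id=18) …. Take first 1.

29 | 29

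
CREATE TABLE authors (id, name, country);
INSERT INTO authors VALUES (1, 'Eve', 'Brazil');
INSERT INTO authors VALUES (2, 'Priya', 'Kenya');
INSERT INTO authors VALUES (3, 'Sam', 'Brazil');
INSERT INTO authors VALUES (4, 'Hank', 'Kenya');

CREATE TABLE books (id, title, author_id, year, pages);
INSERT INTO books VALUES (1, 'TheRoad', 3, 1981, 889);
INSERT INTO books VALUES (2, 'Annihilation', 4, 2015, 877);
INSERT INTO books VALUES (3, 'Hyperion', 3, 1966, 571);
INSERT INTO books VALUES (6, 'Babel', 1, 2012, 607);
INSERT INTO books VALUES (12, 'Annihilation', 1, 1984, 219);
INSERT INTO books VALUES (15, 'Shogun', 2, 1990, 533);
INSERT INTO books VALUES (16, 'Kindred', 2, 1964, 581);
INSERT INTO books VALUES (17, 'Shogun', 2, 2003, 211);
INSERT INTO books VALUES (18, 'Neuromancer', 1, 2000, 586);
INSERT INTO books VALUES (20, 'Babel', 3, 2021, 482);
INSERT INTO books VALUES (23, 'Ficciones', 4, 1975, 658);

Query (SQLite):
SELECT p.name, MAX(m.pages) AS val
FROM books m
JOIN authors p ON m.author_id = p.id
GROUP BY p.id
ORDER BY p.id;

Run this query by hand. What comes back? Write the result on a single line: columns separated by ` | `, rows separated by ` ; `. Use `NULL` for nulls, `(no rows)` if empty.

Join each books row to its authors via author_id.
Group joined rows by authors.id; compute MAX(m.pages) per group.
  1: ids {6, 12, 18} → MAX(m.pages)=607
  2: ids {15, 16, 17} → MAX(m.pages)=581
  3: ids {1, 3, 20} → MAX(m.pages)=889
  4: ids {2, 23} → MAX(m.pages)=877

Eve | 607 ; Priya | 581 ; Sam | 889 ; Hank | 877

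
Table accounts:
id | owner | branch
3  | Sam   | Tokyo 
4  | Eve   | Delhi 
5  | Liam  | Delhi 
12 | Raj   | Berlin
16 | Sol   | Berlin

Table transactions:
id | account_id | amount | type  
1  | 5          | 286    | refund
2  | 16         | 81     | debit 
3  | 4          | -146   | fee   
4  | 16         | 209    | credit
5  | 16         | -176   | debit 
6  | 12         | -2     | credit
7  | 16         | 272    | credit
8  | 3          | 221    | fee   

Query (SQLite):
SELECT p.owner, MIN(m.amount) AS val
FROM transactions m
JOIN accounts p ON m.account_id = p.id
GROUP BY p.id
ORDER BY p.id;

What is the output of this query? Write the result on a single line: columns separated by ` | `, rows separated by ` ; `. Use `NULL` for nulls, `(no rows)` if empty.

Join each transactions row to its accounts via account_id.
Group joined rows by accounts.id; compute MIN(m.amount) per group.
  3: ids {8} → MIN(m.amount)=221
  4: ids {3} → MIN(m.amount)=-146
  5: ids {1} → MIN(m.amount)=286
  12: ids {6} → MIN(m.amount)=-2
  16: ids {2, 4, 5, 7} → MIN(m.amount)=-176

Sam | 221 ; Eve | -146 ; Liam | 286 ; Raj | -2 ; Sol | -176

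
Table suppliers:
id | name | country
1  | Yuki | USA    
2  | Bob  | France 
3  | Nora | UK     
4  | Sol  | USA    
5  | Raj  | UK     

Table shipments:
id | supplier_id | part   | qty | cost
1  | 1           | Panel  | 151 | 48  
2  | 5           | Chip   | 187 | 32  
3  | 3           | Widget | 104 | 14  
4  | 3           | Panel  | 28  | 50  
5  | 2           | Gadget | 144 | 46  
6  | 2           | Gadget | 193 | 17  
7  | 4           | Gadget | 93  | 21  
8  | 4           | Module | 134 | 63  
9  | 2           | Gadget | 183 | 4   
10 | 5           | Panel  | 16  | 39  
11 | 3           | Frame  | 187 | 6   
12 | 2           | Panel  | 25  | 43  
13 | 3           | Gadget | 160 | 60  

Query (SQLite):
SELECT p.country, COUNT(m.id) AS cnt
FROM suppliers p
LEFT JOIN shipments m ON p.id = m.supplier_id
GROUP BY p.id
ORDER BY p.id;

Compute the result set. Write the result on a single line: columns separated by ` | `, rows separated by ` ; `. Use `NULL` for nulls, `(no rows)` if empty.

LEFT JOIN keeps every suppliers row; unmatched ones get NULL for shipments columns.
Group by suppliers.id and compute COUNT(m.id). COUNT(col) of an all-NULL group is 0.
  1: ids {1} → COUNT(m.id)=1
  2: ids {5, 6, 9, 12} → COUNT(m.id)=4
  3: ids {3, 4, 11, 13} → COUNT(m.id)=4
  4: ids {7, 8} → COUNT(m.id)=2
  5: ids {2, 10} → COUNT(m.id)=2

USA | 1 ; France | 4 ; UK | 4 ; USA | 2 ; UK | 2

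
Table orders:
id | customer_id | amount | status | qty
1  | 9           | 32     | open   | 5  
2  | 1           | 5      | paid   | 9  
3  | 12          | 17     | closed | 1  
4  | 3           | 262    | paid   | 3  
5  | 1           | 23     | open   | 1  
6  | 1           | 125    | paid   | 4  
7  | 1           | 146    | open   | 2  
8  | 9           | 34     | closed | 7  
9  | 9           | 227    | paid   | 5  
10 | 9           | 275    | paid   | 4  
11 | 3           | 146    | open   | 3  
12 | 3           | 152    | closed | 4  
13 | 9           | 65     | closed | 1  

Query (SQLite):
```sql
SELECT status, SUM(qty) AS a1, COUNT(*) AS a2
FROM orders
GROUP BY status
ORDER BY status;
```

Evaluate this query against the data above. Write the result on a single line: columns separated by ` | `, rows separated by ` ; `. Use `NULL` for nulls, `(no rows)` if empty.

closed | 13 | 4 ; open | 11 | 4 ; paid | 25 | 5

Group orders by status.
Per group compute: SUM(qty), COUNT(*).
  closed: ids {3, 8, 12, 13} → SUM(qty)=13, COUNT(*)=4
  open: ids {1, 5, 7, 11} → SUM(qty)=11, COUNT(*)=4
  paid: ids {2, 4, 6, 9, 10} → SUM(qty)=25, COUNT(*)=5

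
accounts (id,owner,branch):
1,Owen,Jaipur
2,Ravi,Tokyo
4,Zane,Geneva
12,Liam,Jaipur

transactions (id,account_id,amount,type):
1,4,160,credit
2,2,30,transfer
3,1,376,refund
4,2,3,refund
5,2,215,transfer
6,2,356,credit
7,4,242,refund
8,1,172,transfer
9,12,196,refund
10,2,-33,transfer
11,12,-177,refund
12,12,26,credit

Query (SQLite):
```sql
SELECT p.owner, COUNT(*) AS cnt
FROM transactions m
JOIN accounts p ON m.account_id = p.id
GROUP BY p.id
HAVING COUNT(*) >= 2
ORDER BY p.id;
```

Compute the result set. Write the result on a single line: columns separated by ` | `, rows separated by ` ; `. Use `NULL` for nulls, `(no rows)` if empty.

Join each transactions row to its accounts via account_id.
Group joined rows by accounts.id; compute COUNT(*) per group.
HAVING: keep groups with count ≥ 2.
  1: ids {3, 8} → COUNT(*)=2
  2: ids {2, 4, 5, 6, 10} → COUNT(*)=5
  4: ids {1, 7} → COUNT(*)=2
  12: ids {9, 11, 12} → COUNT(*)=3

Owen | 2 ; Ravi | 5 ; Zane | 2 ; Liam | 3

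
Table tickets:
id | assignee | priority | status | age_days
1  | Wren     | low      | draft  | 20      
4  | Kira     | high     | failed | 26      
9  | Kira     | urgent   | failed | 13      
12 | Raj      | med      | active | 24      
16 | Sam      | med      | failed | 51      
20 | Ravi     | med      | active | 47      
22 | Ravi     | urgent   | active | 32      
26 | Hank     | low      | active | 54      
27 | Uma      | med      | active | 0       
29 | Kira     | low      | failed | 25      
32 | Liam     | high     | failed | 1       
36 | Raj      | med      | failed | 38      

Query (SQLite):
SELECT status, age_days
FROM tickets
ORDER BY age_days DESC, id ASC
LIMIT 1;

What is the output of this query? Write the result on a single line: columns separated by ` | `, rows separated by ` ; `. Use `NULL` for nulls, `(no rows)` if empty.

active | 54

Sort by age_days desc, tiebreak id asc: (54, id=26), (51, id=16), (47, id=20), (38, id=36) …. Take first 1.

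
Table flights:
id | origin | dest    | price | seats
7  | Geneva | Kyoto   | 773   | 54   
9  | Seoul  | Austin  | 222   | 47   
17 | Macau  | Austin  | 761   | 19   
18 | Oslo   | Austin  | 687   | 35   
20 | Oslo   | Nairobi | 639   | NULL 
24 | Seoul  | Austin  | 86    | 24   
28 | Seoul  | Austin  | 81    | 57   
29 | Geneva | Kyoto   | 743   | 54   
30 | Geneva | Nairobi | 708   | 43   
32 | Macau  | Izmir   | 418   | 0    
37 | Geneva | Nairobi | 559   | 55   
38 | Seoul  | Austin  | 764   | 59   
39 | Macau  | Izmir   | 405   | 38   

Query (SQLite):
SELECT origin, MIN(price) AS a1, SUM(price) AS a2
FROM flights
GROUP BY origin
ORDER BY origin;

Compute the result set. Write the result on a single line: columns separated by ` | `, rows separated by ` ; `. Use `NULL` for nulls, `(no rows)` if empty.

Group flights by origin.
Per group compute: MIN(price), SUM(price).
  Geneva: ids {7, 29, 30, 37} → MIN(price)=559, SUM(price)=2783
  Macau: ids {17, 32, 39} → MIN(price)=405, SUM(price)=1584
  Oslo: ids {18, 20} → MIN(price)=639, SUM(price)=1326
  Seoul: ids {9, 24, 28, 38} → MIN(price)=81, SUM(price)=1153

Geneva | 559 | 2783 ; Macau | 405 | 1584 ; Oslo | 639 | 1326 ; Seoul | 81 | 1153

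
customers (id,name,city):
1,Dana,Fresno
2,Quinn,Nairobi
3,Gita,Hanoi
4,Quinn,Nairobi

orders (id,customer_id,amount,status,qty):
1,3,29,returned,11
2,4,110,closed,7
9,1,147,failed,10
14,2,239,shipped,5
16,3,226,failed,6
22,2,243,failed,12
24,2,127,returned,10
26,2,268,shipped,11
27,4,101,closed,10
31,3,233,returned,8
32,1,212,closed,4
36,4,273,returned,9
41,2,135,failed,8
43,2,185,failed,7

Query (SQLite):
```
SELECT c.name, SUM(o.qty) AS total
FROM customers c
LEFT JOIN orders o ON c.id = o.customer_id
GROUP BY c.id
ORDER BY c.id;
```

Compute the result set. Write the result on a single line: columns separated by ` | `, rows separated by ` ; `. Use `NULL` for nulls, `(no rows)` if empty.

Dana | 14 ; Quinn | 53 ; Gita | 25 ; Quinn | 26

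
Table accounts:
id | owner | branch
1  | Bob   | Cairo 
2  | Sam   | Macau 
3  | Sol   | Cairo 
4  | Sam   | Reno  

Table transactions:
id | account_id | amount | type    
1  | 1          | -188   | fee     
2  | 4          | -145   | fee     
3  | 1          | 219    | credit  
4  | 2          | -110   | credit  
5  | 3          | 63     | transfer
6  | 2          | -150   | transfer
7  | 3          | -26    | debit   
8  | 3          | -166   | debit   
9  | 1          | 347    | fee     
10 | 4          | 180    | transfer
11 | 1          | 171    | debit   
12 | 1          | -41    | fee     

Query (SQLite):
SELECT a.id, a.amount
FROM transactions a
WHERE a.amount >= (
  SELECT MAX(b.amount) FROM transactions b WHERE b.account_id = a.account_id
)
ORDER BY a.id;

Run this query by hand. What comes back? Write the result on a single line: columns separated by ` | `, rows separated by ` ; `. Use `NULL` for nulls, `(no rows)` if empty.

For each transactions row a, compute MAX(amount) over rows sharing a.account_id.
Keep row a if a.amount >= that per-group MAX.
  account_id=1: MAX(amount) = 347
  account_id=2: MAX(amount) = -110
  account_id=3: MAX(amount) = 63
  account_id=4: MAX(amount) = 180

4 | -110 ; 5 | 63 ; 9 | 347 ; 10 | 180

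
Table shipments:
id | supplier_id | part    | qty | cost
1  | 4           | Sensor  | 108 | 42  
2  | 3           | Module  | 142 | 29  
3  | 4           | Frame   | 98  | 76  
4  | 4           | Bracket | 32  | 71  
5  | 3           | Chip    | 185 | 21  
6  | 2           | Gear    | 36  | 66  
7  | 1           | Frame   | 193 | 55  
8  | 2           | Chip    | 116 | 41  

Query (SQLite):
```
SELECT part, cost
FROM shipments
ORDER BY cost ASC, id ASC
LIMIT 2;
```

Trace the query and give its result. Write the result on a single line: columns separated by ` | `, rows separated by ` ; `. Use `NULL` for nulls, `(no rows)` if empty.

Sort by cost asc, tiebreak id asc: (21, id=5), (29, id=2), (41, id=8), (42, id=1), (55, id=7) …. Take first 2.

Chip | 21 ; Module | 29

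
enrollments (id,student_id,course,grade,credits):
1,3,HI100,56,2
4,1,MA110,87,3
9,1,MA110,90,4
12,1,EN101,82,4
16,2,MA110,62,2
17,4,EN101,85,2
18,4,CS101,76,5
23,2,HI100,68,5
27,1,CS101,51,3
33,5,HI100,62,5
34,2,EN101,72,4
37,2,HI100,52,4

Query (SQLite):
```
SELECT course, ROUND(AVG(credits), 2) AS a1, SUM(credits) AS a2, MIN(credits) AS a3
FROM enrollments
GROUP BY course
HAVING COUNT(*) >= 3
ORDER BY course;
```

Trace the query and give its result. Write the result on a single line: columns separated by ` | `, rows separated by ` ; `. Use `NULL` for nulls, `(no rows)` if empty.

EN101 | 3.33 | 10 | 2 ; HI100 | 4 | 16 | 2 ; MA110 | 3 | 9 | 2

Group enrollments by course.
Per group compute: ROUND(AVG(credits), 2), SUM(credits), MIN(credits).
HAVING: drop groups with fewer than 3 rows.
  CS101: ids {18, 27} → ROUND(AVG(credits), 2)=4, SUM(credits)=8, MIN(credits)=3
  EN101: ids {12, 17, 34} → ROUND(AVG(credits), 2)=3.33, SUM(credits)=10, MIN(credits)=2
  HI100: ids {1, 23, 33, 37} → ROUND(AVG(credits), 2)=4, SUM(credits)=16, MIN(credits)=2
  MA110: ids {4, 9, 16} → ROUND(AVG(credits), 2)=3, SUM(credits)=9, MIN(credits)=2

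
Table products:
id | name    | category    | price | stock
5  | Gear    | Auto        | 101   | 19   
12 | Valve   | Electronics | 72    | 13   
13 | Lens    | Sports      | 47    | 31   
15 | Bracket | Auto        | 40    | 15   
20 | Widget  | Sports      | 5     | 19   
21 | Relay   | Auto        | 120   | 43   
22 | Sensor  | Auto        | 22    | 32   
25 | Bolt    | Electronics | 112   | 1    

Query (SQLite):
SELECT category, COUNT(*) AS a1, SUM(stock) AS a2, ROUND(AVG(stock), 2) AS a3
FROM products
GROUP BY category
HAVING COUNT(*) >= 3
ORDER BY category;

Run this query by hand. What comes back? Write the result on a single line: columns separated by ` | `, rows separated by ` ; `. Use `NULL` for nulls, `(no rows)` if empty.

Auto | 4 | 109 | 27.25

Group products by category.
Per group compute: COUNT(*), SUM(stock), ROUND(AVG(stock), 2).
HAVING: drop groups with fewer than 3 rows.
  Auto: ids {5, 15, 21, 22} → COUNT(*)=4, SUM(stock)=109, ROUND(AVG(stock), 2)=27.25
  Electronics: ids {12, 25} → COUNT(*)=2, SUM(stock)=14, ROUND(AVG(stock), 2)=7
  Sports: ids {13, 20} → COUNT(*)=2, SUM(stock)=50, ROUND(AVG(stock), 2)=25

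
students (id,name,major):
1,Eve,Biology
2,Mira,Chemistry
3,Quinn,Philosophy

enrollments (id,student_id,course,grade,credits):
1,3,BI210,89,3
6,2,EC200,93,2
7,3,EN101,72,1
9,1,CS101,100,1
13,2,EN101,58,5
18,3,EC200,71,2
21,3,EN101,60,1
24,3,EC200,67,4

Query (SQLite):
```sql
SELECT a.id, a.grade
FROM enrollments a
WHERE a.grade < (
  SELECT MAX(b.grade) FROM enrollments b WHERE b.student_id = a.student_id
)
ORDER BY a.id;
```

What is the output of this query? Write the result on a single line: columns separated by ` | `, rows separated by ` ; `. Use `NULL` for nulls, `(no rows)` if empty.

7 | 72 ; 13 | 58 ; 18 | 71 ; 21 | 60 ; 24 | 67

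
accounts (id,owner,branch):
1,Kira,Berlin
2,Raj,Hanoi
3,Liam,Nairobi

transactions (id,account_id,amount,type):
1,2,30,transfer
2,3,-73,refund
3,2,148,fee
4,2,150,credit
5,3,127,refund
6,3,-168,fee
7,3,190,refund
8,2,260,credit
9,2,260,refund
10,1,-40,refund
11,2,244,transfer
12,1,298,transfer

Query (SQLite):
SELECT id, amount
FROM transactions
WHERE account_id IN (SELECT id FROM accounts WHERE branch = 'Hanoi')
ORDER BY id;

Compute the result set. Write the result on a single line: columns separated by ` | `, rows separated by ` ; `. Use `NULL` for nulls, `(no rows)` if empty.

Inner query: accounts.id where branch = 'Hanoi'.
Outer: keep transactions rows whose account_id is in that set.
Inner query → {2}

1 | 30 ; 3 | 148 ; 4 | 150 ; 8 | 260 ; 9 | 260 ; 11 | 244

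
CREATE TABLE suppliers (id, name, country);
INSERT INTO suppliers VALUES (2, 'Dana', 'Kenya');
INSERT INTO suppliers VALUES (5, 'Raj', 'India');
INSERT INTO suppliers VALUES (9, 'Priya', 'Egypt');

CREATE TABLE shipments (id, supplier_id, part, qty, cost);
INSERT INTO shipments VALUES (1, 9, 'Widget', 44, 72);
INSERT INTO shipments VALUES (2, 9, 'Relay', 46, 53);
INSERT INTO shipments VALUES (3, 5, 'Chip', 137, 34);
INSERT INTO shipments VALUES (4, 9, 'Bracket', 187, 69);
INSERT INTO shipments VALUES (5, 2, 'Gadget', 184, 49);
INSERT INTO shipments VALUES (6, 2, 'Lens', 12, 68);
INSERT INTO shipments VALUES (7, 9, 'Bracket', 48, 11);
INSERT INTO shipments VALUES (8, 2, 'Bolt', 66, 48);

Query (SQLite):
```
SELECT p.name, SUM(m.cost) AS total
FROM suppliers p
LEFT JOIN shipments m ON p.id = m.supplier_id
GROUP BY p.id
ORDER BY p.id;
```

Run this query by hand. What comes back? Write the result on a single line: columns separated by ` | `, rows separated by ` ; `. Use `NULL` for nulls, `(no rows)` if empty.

Dana | 165 ; Raj | 34 ; Priya | 205

LEFT JOIN keeps every suppliers row; unmatched ones get NULL for shipments columns.
Group by suppliers.id and compute SUM(m.cost). SUM over an all-NULL group is NULL.
  2: ids {5, 6, 8} → SUM(m.cost)=165
  5: ids {3} → SUM(m.cost)=34
  9: ids {1, 2, 4, 7} → SUM(m.cost)=205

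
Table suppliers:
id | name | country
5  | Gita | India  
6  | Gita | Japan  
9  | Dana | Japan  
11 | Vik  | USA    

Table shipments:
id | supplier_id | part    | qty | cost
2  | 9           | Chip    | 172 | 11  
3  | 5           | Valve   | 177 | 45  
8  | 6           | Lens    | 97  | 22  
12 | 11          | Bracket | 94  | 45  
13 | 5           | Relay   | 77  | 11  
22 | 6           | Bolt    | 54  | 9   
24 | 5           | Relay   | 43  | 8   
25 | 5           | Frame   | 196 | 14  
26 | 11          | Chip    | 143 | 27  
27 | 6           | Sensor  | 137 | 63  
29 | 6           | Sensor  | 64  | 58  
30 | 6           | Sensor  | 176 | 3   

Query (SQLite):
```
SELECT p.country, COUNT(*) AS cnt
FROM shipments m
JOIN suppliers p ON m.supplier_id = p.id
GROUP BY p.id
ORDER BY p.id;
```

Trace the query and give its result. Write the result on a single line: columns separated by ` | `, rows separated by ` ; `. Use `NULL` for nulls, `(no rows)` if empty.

Join each shipments row to its suppliers via supplier_id.
Group joined rows by suppliers.id; compute COUNT(*) per group.
  5: ids {3, 13, 24, 25} → COUNT(*)=4
  6: ids {8, 22, 27, 29, 30} → COUNT(*)=5
  9: ids {2} → COUNT(*)=1
  11: ids {12, 26} → COUNT(*)=2

India | 4 ; Japan | 5 ; Japan | 1 ; USA | 2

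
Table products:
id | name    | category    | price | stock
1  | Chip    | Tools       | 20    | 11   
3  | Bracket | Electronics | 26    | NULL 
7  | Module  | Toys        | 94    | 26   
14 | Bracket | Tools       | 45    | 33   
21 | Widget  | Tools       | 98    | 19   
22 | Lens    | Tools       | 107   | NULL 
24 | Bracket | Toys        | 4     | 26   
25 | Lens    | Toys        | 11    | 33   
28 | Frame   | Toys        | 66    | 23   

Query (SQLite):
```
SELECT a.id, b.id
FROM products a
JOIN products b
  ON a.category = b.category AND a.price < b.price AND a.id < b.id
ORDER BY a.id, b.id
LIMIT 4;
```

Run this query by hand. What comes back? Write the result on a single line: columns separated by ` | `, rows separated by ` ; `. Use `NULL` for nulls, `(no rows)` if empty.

1 | 14 ; 1 | 21 ; 1 | 22 ; 14 | 21

Pairs (a,b) with same category, a.price < b.price, a.id < b.id.
category groups: Electronics:{3} Tools:{1,14,21,22} Toys:{7,24,25,28}
Ordered by (a.id, b.id); first 4.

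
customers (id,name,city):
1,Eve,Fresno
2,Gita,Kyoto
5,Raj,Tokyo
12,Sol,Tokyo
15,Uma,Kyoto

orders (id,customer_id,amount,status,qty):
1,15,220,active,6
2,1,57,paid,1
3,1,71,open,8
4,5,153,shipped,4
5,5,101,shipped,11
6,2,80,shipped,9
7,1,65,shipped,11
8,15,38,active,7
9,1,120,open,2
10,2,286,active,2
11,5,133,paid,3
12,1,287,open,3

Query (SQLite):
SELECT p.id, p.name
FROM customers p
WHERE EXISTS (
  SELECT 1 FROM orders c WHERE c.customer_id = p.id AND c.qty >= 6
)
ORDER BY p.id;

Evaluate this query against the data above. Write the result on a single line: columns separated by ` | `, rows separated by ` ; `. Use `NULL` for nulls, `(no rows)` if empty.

1 | Eve ; 2 | Gita ; 5 | Raj ; 15 | Uma

For each customers row, check whether any orders with matching customer_id has qty >= 6.
Keep rows where that is true.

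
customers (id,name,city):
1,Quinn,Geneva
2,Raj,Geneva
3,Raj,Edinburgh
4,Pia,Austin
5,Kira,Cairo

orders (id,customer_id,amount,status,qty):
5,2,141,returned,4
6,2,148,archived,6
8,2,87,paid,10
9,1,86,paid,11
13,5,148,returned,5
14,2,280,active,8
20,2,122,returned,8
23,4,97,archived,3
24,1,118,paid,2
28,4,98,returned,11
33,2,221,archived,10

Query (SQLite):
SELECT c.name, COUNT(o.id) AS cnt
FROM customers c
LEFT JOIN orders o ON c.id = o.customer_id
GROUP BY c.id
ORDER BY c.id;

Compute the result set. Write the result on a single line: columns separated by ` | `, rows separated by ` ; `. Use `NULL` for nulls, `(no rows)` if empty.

Quinn | 2 ; Raj | 6 ; Raj | 0 ; Pia | 2 ; Kira | 1

LEFT JOIN keeps every customers row; unmatched ones get NULL for orders columns.
Group by customers.id and compute COUNT(o.id). COUNT(col) of an all-NULL group is 0.
  1: ids {9, 24} → COUNT(o.id)=2
  2: ids {5, 6, 8, 14, 20, 33} → COUNT(o.id)=6
  3: ids {—} → COUNT(o.id)=0
  4: ids {23, 28} → COUNT(o.id)=2
  5: ids {13} → COUNT(o.id)=1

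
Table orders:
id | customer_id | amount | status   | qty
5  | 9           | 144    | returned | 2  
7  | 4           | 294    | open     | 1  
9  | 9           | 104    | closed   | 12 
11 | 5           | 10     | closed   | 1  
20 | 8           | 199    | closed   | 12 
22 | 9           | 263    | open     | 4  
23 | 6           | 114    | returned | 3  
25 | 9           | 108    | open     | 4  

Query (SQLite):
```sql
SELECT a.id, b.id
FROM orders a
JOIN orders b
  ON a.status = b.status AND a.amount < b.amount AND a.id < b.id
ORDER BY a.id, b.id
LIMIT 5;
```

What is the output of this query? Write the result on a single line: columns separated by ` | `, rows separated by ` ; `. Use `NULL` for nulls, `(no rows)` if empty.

9 | 20 ; 11 | 20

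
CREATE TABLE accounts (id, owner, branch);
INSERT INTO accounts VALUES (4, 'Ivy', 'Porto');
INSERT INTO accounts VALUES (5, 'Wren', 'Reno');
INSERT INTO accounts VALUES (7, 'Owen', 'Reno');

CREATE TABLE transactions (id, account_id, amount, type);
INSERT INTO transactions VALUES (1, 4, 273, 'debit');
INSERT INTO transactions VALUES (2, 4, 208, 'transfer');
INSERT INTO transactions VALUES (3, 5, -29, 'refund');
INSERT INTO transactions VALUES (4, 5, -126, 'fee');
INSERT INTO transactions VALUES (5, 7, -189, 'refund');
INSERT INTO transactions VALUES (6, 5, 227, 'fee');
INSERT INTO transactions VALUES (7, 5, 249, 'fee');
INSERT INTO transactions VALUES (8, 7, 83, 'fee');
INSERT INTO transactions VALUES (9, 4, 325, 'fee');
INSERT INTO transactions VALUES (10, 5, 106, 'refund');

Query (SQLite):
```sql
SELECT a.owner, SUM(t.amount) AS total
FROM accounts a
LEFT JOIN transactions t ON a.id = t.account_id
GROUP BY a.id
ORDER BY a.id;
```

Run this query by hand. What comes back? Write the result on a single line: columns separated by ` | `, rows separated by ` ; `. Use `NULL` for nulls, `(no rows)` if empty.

LEFT JOIN keeps every accounts row; unmatched ones get NULL for transactions columns.
Group by accounts.id and compute SUM(t.amount). SUM over an all-NULL group is NULL.
  4: ids {1, 2, 9} → SUM(t.amount)=806
  5: ids {3, 4, 6, 7, 10} → SUM(t.amount)=427
  7: ids {5, 8} → SUM(t.amount)=-106

Ivy | 806 ; Wren | 427 ; Owen | -106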